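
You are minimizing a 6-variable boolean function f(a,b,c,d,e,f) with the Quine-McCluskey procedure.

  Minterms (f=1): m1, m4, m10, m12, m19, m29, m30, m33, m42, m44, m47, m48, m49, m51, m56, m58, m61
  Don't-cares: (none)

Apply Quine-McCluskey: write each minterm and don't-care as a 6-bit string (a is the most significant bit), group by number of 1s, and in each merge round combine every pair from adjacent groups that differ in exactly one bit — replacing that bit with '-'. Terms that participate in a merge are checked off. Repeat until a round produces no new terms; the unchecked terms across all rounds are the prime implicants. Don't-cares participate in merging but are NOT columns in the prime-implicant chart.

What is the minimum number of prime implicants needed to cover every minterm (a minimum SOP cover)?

10

Round 0: 000001✓ 000100✓ 001010✓ 001100✓ 010011✓ 011101✓ 011110 100001✓ 101010✓ 101100✓ 101111 110000✓ 110001✓ 110011✓ 111000✓ 111010✓ 111101✓
Round 1: -00001 -01010 -01100 -10011 -11101 00-100 1-0001 1-1010 11-000 1100-1 11000- 1110-0
PIs = {-00001, -01010, -01100, -10011, -11101, 00-100, 011110, 1-0001, 1-1010, 101111, 11-000, 1100-1, 11000-, 1110-0}
Coverage chart:
  m1: -00001 ←essential
  m4: 00-100 ←essential
  m10: -01010 ←essential
  m12: -01100,00-100
  m19: -10011 ←essential
  m29: -11101 ←essential
  m30: 011110 ←essential
  m33: -00001,1-0001
  m42: -01010,1-1010
  m44: -01100 ←essential
  m47: 101111 ←essential
  m48: 11-000,11000-
  m49: 1-0001,1100-1,11000-
  m51: -10011,1100-1
  m56: 11-000,1110-0
  m58: 1-1010,1110-0
  m61: -11101 ←essential
Essential: -00001, -01010, -01100, -10011, -11101, 00-100, 011110, 101111
Petrick residual → 11000-, 1110-0
Min cover (10 terms): b'c'd'e'f + b'cd'ef' + b'cde'f' + bc'd'ef + bcde'f + a'b'de'f' + a'bcdef' + ab'cdef + abc'd'e' + abcd'f'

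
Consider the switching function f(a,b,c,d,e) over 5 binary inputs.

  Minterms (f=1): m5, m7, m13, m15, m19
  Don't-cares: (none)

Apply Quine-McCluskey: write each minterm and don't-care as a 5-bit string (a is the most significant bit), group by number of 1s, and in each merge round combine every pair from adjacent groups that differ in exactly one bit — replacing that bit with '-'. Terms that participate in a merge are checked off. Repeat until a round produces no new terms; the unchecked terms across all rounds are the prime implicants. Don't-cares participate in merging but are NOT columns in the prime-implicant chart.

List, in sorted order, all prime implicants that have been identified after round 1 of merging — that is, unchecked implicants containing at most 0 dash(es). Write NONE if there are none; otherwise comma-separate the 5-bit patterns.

10011

[col 0] 00101*, 00111*, 01101*, 01111*, 10011
[col 1] 0-101*, 0-111*, 001-1*, 011-1*
[col 2] 0-1-1
Prime implicants: 0-1-1, 10011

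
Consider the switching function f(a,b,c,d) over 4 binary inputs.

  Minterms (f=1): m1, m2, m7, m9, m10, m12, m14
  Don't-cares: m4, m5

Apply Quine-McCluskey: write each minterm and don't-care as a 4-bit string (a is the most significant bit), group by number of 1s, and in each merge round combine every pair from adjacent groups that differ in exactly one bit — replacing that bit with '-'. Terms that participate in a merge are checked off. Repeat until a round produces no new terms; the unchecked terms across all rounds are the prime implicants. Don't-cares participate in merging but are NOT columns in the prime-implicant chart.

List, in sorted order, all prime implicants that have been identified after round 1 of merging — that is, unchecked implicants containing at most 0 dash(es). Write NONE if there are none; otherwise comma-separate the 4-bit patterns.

NONE

size-2^0 implicants → 0001(✓)  0010(✓)  0100(✓)  0101(✓)  0111(✓)  1001(✓)  1010(✓)  1100(✓)  1110(✓)
size-2^1 implicants → -001  -010  -100  0-01  01-1  010-  1-10  11-0
Unchecked terms (primes): -001, -010, -100, 0-01, 01-1, 010-, 1-10, 11-0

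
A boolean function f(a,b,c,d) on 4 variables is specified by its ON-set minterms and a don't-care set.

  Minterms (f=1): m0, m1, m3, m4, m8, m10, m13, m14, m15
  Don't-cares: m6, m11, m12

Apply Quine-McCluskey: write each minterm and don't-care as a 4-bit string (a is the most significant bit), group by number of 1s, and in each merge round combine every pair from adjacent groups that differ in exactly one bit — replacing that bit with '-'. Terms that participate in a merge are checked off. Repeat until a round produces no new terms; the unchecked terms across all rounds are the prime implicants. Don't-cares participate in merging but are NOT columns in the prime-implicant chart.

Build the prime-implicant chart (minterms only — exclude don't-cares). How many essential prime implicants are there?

1

Round 0: 0000✓ 0001✓ 0011✓ 0100✓ 0110✓ 1000✓ 1010✓ 1011✓ 1100✓ 1101✓ 1110✓ 1111✓
Round 1: -000✓ -011 -100✓ -110✓ 0-00✓ 00-1 000- 01-0✓ 1-00✓ 1-10✓ 1-11✓ 10-0✓ 101-✓ 11-0✓ 11-1✓ 110-✓ 111-✓
Round 2: --00 -1-0 1--0 1-1- 11--
PIs = {--00, -011, -1-0, 00-1, 000-, 1--0, 1-1-, 11--}
Coverage chart:
  m0: --00,000-
  m1: 00-1,000-
  m3: -011,00-1
  m4: --00,-1-0
  m8: --00,1--0
  m10: 1--0,1-1-
  m13: 11-- ←essential
  m14: -1-0,1--0,1-1-,11--
  m15: 1-1-,11--
Essential: 11--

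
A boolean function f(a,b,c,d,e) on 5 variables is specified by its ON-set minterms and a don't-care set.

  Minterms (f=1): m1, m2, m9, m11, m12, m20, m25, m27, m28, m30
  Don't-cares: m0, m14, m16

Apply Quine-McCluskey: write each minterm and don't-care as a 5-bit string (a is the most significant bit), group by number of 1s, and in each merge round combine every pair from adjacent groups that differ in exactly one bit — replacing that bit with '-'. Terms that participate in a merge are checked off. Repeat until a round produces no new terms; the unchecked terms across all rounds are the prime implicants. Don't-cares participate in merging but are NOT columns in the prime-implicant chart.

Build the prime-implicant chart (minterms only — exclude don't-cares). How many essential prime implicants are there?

3

[col 0] 00000*, 00001*, 00010*, 01001*, 01011*, 01100*, 01110*, 10000*, 10100*, 11001*, 11011*, 11100*, 11110*
[col 1] -0000, -1001*, -1011*, -1100*, -1110*, 0-001, 000-0, 0000-, 010-1*, 011-0*, 1-100, 10-00, 110-1*, 111-0*
[col 2] -10-1, -11-0
Prime implicants: -0000, -10-1, -11-0, 0-001, 000-0, 0000-, 1-100, 10-00
PI chart (minterm → PIs covering it):
  1 | 0-001,0000-
  2 | 000-0  (sole → essential)
  9 | -10-1,0-001
  11 | -10-1  (sole → essential)
  12 | -11-0  (sole → essential)
  20 | 1-100,10-00
  25 | -10-1  (sole → essential)
  27 | -10-1  (sole → essential)
  28 | -11-0,1-100
  30 | -11-0  (sole → essential)
Essential prime implicants: -10-1, -11-0, 000-0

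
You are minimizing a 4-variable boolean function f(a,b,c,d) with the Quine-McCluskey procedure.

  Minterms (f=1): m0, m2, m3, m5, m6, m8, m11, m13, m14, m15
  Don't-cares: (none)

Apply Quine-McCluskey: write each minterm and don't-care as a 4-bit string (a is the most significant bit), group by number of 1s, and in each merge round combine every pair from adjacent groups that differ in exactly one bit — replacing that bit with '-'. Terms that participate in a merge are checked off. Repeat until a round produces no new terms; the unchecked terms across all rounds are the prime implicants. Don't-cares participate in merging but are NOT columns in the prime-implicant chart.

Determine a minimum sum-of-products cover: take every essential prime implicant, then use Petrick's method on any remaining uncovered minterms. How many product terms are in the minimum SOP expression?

size-2^0 implicants → 0000(✓)  0010(✓)  0011(✓)  0101(✓)  0110(✓)  1000(✓)  1011(✓)  1101(✓)  1110(✓)  1111(✓)
size-2^1 implicants → -000  -011  -101  -110  0-10  00-0  001-  1-11  11-1  111-
Unchecked terms (primes): -000, -011, -101, -110, 0-10, 00-0, 001-, 1-11, 11-1, 111-
Minterm coverage:
  m0 ⊆ -000,00-0
  m2 ⊆ 0-10,00-0,001-
  m3 ⊆ -011,001-
  m5 ⊆ -101 [E]
  m6 ⊆ -110,0-10
  m8 ⊆ -000 [E]
  m11 ⊆ -011,1-11
  m13 ⊆ -101,11-1
  m14 ⊆ -110,111-
  m15 ⊆ 1-11,11-1,111-
E = {-000, -101}
Petrick residual → -011, 0-10, 111-
Cover = b'c'd' + b'cd + bc'd + a'cd' + abc  |cover|=5

5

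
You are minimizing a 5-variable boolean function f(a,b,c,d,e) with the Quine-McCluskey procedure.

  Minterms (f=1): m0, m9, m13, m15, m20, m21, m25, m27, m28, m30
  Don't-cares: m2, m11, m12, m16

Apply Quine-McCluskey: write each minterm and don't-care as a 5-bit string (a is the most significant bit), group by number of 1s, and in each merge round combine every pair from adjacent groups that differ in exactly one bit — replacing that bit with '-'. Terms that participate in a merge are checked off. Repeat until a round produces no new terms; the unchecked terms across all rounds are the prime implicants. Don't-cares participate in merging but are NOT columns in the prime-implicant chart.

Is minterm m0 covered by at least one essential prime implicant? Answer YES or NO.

[col 0] 00000*, 00010*, 01001*, 01011*, 01100*, 01101*, 01111*, 10000*, 10100*, 10101*, 11001*, 11011*, 11100*, 11110*
[col 1] -0000, -1001*, -1011*, -1100, 000-0, 01-01*, 01-11*, 010-1*, 011-1*, 0110-, 1-100, 10-00, 1010-, 110-1*, 111-0
[col 2] -10-1, 01--1
Prime implicants: -0000, -10-1, -1100, 000-0, 01--1, 0110-, 1-100, 10-00, 1010-, 111-0
PI chart (minterm → PIs covering it):
  0 | -0000,000-0
  9 | -10-1,01--1
  13 | 01--1,0110-
  15 | 01--1  (sole → essential)
  20 | 1-100,10-00,1010-
  21 | 1010-  (sole → essential)
  25 | -10-1  (sole → essential)
  27 | -10-1  (sole → essential)
  28 | -1100,1-100,111-0
  30 | 111-0  (sole → essential)
Essential prime implicants: -10-1, 01--1, 1010-, 111-0

NO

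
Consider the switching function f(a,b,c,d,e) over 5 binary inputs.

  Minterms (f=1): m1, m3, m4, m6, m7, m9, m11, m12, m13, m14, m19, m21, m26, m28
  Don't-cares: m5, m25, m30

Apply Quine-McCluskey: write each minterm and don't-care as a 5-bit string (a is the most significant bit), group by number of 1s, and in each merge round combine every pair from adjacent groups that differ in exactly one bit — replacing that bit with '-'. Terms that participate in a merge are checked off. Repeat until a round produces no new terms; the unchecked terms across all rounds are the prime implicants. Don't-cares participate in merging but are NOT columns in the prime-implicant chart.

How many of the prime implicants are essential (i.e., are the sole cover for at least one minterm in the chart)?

5

Round 0: 00001✓ 00011✓ 00100✓ 00101✓ 00110✓ 00111✓ 01001✓ 01011✓ 01100✓ 01101✓ 01110✓ 10011✓ 10101✓ 11001✓ 11010✓ 11100✓ 11110✓
Round 1: -0011 -0101 -1001 -1100✓ -1110✓ 0-001✓ 0-011✓ 0-100✓ 0-101✓ 0-110✓ 00-01✓ 00-11✓ 000-1✓ 001-0✓ 001-1✓ 0010-✓ 0011-✓ 01-01✓ 010-1✓ 011-0✓ 0110-✓ 11-10 111-0✓
Round 2: -11-0 0--01 0-0-1 0-1-0 0-10- 00--1 001--
PIs = {-0011, -0101, -1001, -11-0, 0--01, 0-0-1, 0-1-0, 0-10-, 00--1, 001--, 11-10}
Coverage chart:
  m1: 0--01,0-0-1,00--1
  m3: -0011,0-0-1,00--1
  m4: 0-1-0,0-10-,001--
  m6: 0-1-0,001--
  m7: 00--1,001--
  m9: -1001,0--01,0-0-1
  m11: 0-0-1 ←essential
  m12: -11-0,0-1-0,0-10-
  m13: 0--01,0-10-
  m14: -11-0,0-1-0
  m19: -0011 ←essential
  m21: -0101 ←essential
  m26: 11-10 ←essential
  m28: -11-0 ←essential
Essential: -0011, -0101, -11-0, 0-0-1, 11-10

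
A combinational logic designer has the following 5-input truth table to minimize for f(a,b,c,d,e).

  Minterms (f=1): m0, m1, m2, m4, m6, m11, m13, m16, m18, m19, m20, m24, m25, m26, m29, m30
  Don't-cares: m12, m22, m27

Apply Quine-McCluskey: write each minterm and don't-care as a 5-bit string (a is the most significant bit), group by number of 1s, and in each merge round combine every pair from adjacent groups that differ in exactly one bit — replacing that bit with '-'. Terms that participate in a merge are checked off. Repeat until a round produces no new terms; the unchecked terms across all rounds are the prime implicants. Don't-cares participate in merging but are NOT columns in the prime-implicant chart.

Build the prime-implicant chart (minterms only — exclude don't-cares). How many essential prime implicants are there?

5

size-2^0 implicants → 00000(✓)  00001(✓)  00010(✓)  00100(✓)  00110(✓)  01011(✓)  01100(✓)  01101(✓)  10000(✓)  10010(✓)  10011(✓)  10100(✓)  10110(✓)  11000(✓)  11001(✓)  11010(✓)  11011(✓)  11101(✓)  11110(✓)
size-2^1 implicants → -0000(✓)  -0010(✓)  -0100(✓)  -0110(✓)  -1011  -1101  0-100  00-00(✓)  00-10(✓)  000-0(✓)  0000-  001-0(✓)  0110-  1-000(✓)  1-010(✓)  1-011(✓)  1-110(✓)  10-00(✓)  10-10(✓)  100-0(✓)  1001-(✓)  101-0(✓)  11-01  11-10(✓)  110-0(✓)  110-1(✓)  1100-(✓)  1101-(✓)
size-2^2 implicants → -0-00(✓)  -0-10(✓)  -00-0(✓)  -01-0(✓)  00--0(✓)  1--10  1-0-0  1-01-  10--0(✓)  110--
size-2^3 implicants → -0--0
Unchecked terms (primes): -0--0, -1011, -1101, 0-100, 0000-, 0110-, 1--10, 1-0-0, 1-01-, 11-01, 110--
Minterm coverage:
  m0 ⊆ -0--0,0000-
  m1 ⊆ 0000- [E]
  m2 ⊆ -0--0 [E]
  m4 ⊆ -0--0,0-100
  m6 ⊆ -0--0 [E]
  m11 ⊆ -1011 [E]
  m13 ⊆ -1101,0110-
  m16 ⊆ -0--0,1-0-0
  m18 ⊆ -0--0,1--10,1-0-0,1-01-
  m19 ⊆ 1-01- [E]
  m20 ⊆ -0--0 [E]
  m24 ⊆ 1-0-0,110--
  m25 ⊆ 11-01,110--
  m26 ⊆ 1--10,1-0-0,1-01-,110--
  m29 ⊆ -1101,11-01
  m30 ⊆ 1--10 [E]
E = {-0--0, -1011, 0000-, 1--10, 1-01-}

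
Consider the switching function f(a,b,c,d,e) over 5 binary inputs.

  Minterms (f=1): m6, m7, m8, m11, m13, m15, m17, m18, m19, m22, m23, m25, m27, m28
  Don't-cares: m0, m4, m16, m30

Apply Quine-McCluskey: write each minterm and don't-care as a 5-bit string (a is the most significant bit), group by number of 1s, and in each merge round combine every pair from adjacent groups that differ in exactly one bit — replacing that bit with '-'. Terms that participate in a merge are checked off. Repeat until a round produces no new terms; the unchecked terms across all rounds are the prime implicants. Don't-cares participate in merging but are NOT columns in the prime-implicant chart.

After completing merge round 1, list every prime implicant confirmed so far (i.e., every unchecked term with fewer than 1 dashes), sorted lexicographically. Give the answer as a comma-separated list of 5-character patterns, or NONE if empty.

[col 0] 00000*, 00100*, 00110*, 00111*, 01000*, 01011*, 01101*, 01111*, 10000*, 10001*, 10010*, 10011*, 10110*, 10111*, 11001*, 11011*, 11100*, 11110*
[col 1] -0000, -0110*, -0111*, -1011, 0-000, 0-111, 00-00, 001-0, 0011-*, 01-11, 011-1, 1-001*, 1-011*, 1-110, 10-10*, 10-11*, 100-0*, 100-1*, 1000-*, 1001-*, 1011-*, 110-1*, 111-0
[col 2] -011-, 1-0-1, 10-1-, 100--
Prime implicants: -0000, -011-, -1011, 0-000, 0-111, 00-00, 001-0, 01-11, 011-1, 1-0-1, 1-110, 10-1-, 100--, 111-0

NONE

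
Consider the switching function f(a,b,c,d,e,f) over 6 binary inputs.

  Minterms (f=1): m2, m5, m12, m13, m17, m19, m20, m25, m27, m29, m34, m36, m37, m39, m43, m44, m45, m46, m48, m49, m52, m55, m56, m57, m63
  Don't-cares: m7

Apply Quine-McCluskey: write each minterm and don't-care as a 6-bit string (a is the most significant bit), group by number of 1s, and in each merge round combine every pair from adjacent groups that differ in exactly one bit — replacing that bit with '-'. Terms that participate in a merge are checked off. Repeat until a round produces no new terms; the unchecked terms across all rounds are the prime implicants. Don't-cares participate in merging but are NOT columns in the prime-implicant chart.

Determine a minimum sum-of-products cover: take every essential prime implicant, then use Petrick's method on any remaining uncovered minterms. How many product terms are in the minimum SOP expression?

Round 0: 000010✓ 000101✓ 000111✓ 001100✓ 001101✓ 010001✓ 010011✓ 010100✓ 011001✓ 011011✓ 011101✓ 100010✓ 100100✓ 100101✓ 100111✓ 101011 101100✓ 101101✓ 101110✓ 110000✓ 110001✓ 110100✓ 110111✓ 111000✓ 111001✓ 111111✓
Round 1: -00010 -00101✓ -00111✓ -01100✓ -01101✓ -10001✓ -10100 -11001✓ 0-1101 00-101✓ 0001-1✓ 00110-✓ 01-001✓ 01-011✓ 0100-1✓ 011-01 0110-1✓ 1-0100 1-0111 10-100✓ 10-101✓ 1001-1✓ 10010-✓ 1011-0 10110-✓ 11-000✓ 11-001✓ 11-111 110-00 11000-✓ 11100-✓
Round 2: -0-101 -001-1 -0110- -1-001 01-0-1 10-10- 11-00-
PIs = {-0-101, -00010, -001-1, -0110-, -1-001, -10100, 0-1101, 01-0-1, 011-01, 1-0100, 1-0111, 10-10-, 101011, 1011-0, 11-00-, 11-111, 110-00}
Coverage chart:
  m2: -00010 ←essential
  m5: -0-101,-001-1
  m12: -0110- ←essential
  m13: -0-101,-0110-,0-1101
  m17: -1-001,01-0-1
  m19: 01-0-1 ←essential
  m20: -10100 ←essential
  m25: -1-001,01-0-1,011-01
  m27: 01-0-1 ←essential
  m29: 0-1101,011-01
  m34: -00010 ←essential
  m36: 1-0100,10-10-
  m37: -0-101,-001-1,10-10-
  m39: -001-1,1-0111
  m43: 101011 ←essential
  m44: -0110-,10-10-,1011-0
  m45: -0-101,-0110-,10-10-
  m46: 1011-0 ←essential
  m48: 11-00-,110-00
  m49: -1-001,11-00-
  m52: -10100,1-0100,110-00
  m55: 1-0111,11-111
  m56: 11-00- ←essential
  m57: -1-001,11-00-
  m63: 11-111 ←essential
Essential: -00010, -0110-, -10100, 01-0-1, 101011, 1011-0, 11-00-, 11-111
Petrick residual → -001-1, 0-1101, 1-0100
Min cover (11 terms): b'c'd'ef' + b'c'df + b'cde' + bc'de'f' + a'cde'f + a'bd'f + ac'de'f' + ab'cd'ef + ab'cdf' + abd'e' + abdef

11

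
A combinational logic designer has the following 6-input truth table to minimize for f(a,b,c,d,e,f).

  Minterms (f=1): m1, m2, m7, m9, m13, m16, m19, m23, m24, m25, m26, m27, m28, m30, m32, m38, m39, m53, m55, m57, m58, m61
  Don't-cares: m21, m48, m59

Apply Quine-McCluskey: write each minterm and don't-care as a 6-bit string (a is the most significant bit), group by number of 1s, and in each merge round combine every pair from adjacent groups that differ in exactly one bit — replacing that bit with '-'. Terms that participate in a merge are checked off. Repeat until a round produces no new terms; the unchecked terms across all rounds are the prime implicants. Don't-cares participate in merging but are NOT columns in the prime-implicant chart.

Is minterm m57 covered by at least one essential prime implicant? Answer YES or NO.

NO

size-2^0 implicants → 000001(✓)  000010  000111(✓)  001001(✓)  001101(✓)  010000(✓)  010011(✓)  010101(✓)  010111(✓)  011000(✓)  011001(✓)  011010(✓)  011011(✓)  011100(✓)  011110(✓)  100000(✓)  100110(✓)  100111(✓)  110000(✓)  110101(✓)  110111(✓)  111001(✓)  111010(✓)  111011(✓)  111101(✓)
size-2^1 implicants → -00111(✓)  -10000  -10101(✓)  -10111(✓)  -11001(✓)  -11010(✓)  -11011(✓)  0-0111(✓)  0-1001  00-001  001-01  01-000  01-011  010-11  0101-1(✓)  011-00(✓)  011-10(✓)  0110-0(✓)  0110-1(✓)  01100-(✓)  01101-(✓)  0111-0(✓)  1-0000  1-0111(✓)  10011-  11-101  1101-1(✓)  111-01  1110-1(✓)  11101-(✓)
size-2^2 implicants → --0111  -101-1  -110-1  -1101-  011--0  0110--
Unchecked terms (primes): --0111, -10000, -101-1, -110-1, -1101-, 0-1001, 00-001, 000010, 001-01, 01-000, 01-011, 010-11, 011--0, 0110--, 1-0000, 10011-, 11-101, 111-01
Minterm coverage:
  m1 ⊆ 00-001 [E]
  m2 ⊆ 000010 [E]
  m7 ⊆ --0111 [E]
  m9 ⊆ 0-1001,00-001,001-01
  m13 ⊆ 001-01 [E]
  m16 ⊆ -10000,01-000
  m19 ⊆ 01-011,010-11
  m23 ⊆ --0111,-101-1,010-11
  m24 ⊆ 01-000,011--0,0110--
  m25 ⊆ -110-1,0-1001,0110--
  m26 ⊆ -1101-,011--0,0110--
  m27 ⊆ -110-1,-1101-,01-011,0110--
  m28 ⊆ 011--0 [E]
  m30 ⊆ 011--0 [E]
  m32 ⊆ 1-0000 [E]
  m38 ⊆ 10011- [E]
  m39 ⊆ --0111,10011-
  m53 ⊆ -101-1,11-101
  m55 ⊆ --0111,-101-1
  m57 ⊆ -110-1,111-01
  m58 ⊆ -1101- [E]
  m61 ⊆ 11-101,111-01
E = {--0111, -1101-, 00-001, 000010, 001-01, 011--0, 1-0000, 10011-}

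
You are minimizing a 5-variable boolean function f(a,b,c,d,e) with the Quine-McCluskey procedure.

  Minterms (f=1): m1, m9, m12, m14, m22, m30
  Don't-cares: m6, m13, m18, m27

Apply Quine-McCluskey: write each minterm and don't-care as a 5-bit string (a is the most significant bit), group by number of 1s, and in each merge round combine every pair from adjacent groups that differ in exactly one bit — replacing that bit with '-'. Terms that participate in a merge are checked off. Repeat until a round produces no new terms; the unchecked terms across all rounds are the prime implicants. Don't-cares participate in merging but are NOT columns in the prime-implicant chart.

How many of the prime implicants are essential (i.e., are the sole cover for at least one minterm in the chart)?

Round 0: 00001✓ 00110✓ 01001✓ 01100✓ 01101✓ 01110✓ 10010✓ 10110✓ 11011 11110✓
Round 1: -0110✓ -1110✓ 0-001 0-110✓ 01-01 011-0 0110- 1-110✓ 10-10
Round 2: --110
PIs = {--110, 0-001, 01-01, 011-0, 0110-, 10-10, 11011}
Coverage chart:
  m1: 0-001 ←essential
  m9: 0-001,01-01
  m12: 011-0,0110-
  m14: --110,011-0
  m22: --110,10-10
  m30: --110 ←essential
Essential: --110, 0-001

2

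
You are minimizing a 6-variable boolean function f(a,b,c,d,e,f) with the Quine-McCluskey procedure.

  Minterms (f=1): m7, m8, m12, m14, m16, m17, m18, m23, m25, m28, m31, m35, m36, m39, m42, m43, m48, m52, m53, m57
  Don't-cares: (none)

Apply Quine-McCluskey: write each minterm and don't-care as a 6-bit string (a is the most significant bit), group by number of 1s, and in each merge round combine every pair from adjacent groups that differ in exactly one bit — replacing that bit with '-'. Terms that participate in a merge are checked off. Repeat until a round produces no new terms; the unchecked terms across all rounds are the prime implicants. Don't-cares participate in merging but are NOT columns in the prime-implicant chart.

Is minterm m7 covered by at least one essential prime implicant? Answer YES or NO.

size-2^0 implicants → 000111(✓)  001000(✓)  001100(✓)  001110(✓)  010000(✓)  010001(✓)  010010(✓)  010111(✓)  011001(✓)  011100(✓)  011111(✓)  100011(✓)  100100(✓)  100111(✓)  101010(✓)  101011(✓)  110000(✓)  110100(✓)  110101(✓)  111001(✓)
size-2^1 implicants → -00111  -10000  -11001  0-0111  0-1100  001-00  0011-0  01-001  01-111  0100-0  01000-  1-0100  10-011  100-11  10101-  110-00  11010-
Unchecked terms (primes): -00111, -10000, -11001, 0-0111, 0-1100, 001-00, 0011-0, 01-001, 01-111, 0100-0, 01000-, 1-0100, 10-011, 100-11, 10101-, 110-00, 11010-
Minterm coverage:
  m7 ⊆ -00111,0-0111
  m8 ⊆ 001-00 [E]
  m12 ⊆ 0-1100,001-00,0011-0
  m14 ⊆ 0011-0 [E]
  m16 ⊆ -10000,0100-0,01000-
  m17 ⊆ 01-001,01000-
  m18 ⊆ 0100-0 [E]
  m23 ⊆ 0-0111,01-111
  m25 ⊆ -11001,01-001
  m28 ⊆ 0-1100 [E]
  m31 ⊆ 01-111 [E]
  m35 ⊆ 10-011,100-11
  m36 ⊆ 1-0100 [E]
  m39 ⊆ -00111,100-11
  m42 ⊆ 10101- [E]
  m43 ⊆ 10-011,10101-
  m48 ⊆ -10000,110-00
  m52 ⊆ 1-0100,110-00,11010-
  m53 ⊆ 11010- [E]
  m57 ⊆ -11001 [E]
E = {-11001, 0-1100, 001-00, 0011-0, 01-111, 0100-0, 1-0100, 10101-, 11010-}

NO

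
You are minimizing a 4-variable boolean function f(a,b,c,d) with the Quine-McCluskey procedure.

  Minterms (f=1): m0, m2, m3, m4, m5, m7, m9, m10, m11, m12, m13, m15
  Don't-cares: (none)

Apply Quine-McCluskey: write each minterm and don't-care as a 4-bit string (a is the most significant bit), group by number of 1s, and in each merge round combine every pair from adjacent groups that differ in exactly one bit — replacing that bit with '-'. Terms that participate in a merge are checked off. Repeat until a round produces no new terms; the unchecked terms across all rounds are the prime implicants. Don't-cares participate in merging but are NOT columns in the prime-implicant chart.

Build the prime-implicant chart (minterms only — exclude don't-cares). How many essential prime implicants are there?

3

[col 0] 0000*, 0010*, 0011*, 0100*, 0101*, 0111*, 1001*, 1010*, 1011*, 1100*, 1101*, 1111*
[col 1] -010*, -011*, -100*, -101*, -111*, 0-00, 0-11*, 00-0, 001-*, 01-1*, 010-*, 1-01*, 1-11*, 10-1*, 101-*, 11-1*, 110-*
[col 2] --11, -01-, -1-1, -10-, 1--1
Prime implicants: --11, -01-, -1-1, -10-, 0-00, 00-0, 1--1
PI chart (minterm → PIs covering it):
  0 | 0-00,00-0
  2 | -01-,00-0
  3 | --11,-01-
  4 | -10-,0-00
  5 | -1-1,-10-
  7 | --11,-1-1
  9 | 1--1  (sole → essential)
  10 | -01-  (sole → essential)
  11 | --11,-01-,1--1
  12 | -10-  (sole → essential)
  13 | -1-1,-10-,1--1
  15 | --11,-1-1,1--1
Essential prime implicants: -01-, -10-, 1--1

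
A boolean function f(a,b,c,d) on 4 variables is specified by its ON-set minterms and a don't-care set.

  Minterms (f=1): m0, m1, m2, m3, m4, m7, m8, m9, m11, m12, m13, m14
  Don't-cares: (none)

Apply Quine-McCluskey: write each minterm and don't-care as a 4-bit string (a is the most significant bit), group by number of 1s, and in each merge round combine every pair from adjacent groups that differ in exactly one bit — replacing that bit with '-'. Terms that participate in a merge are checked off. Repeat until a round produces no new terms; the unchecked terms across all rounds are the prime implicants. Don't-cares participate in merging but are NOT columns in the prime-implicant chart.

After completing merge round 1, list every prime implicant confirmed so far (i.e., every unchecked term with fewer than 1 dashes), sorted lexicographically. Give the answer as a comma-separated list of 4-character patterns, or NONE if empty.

NONE

[col 0] 0000*, 0001*, 0010*, 0011*, 0100*, 0111*, 1000*, 1001*, 1011*, 1100*, 1101*, 1110*
[col 1] -000*, -001*, -011*, -100*, 0-00*, 0-11, 00-0*, 00-1*, 000-*, 001-*, 1-00*, 1-01*, 10-1*, 100-*, 11-0, 110-*
[col 2] --00, -0-1, -00-, 00--, 1-0-
Prime implicants: --00, -0-1, -00-, 0-11, 00--, 1-0-, 11-0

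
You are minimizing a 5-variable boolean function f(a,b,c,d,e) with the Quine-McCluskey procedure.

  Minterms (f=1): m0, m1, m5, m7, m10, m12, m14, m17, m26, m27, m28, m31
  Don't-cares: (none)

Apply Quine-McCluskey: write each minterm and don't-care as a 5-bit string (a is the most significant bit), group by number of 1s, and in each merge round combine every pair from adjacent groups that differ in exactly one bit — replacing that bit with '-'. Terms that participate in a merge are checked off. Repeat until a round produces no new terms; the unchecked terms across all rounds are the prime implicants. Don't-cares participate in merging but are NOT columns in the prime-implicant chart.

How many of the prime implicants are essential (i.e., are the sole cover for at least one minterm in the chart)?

5

size-2^0 implicants → 00000(✓)  00001(✓)  00101(✓)  00111(✓)  01010(✓)  01100(✓)  01110(✓)  10001(✓)  11010(✓)  11011(✓)  11100(✓)  11111(✓)
size-2^1 implicants → -0001  -1010  -1100  00-01  0000-  001-1  01-10  011-0  11-11  1101-
Unchecked terms (primes): -0001, -1010, -1100, 00-01, 0000-, 001-1, 01-10, 011-0, 11-11, 1101-
Minterm coverage:
  m0 ⊆ 0000- [E]
  m1 ⊆ -0001,00-01,0000-
  m5 ⊆ 00-01,001-1
  m7 ⊆ 001-1 [E]
  m10 ⊆ -1010,01-10
  m12 ⊆ -1100,011-0
  m14 ⊆ 01-10,011-0
  m17 ⊆ -0001 [E]
  m26 ⊆ -1010,1101-
  m27 ⊆ 11-11,1101-
  m28 ⊆ -1100 [E]
  m31 ⊆ 11-11 [E]
E = {-0001, -1100, 0000-, 001-1, 11-11}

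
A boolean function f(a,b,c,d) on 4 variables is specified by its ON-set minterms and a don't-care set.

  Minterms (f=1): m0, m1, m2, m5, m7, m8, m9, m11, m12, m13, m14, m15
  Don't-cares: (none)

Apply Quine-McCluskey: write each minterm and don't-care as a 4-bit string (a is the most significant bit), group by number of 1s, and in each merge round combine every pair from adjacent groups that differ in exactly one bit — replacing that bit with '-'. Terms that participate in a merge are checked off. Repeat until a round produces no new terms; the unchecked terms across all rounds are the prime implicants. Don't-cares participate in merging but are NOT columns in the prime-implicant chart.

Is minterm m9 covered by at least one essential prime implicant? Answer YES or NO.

[col 0] 0000*, 0001*, 0010*, 0101*, 0111*, 1000*, 1001*, 1011*, 1100*, 1101*, 1110*, 1111*
[col 1] -000*, -001*, -101*, -111*, 0-01*, 00-0, 000-*, 01-1*, 1-00*, 1-01*, 1-11*, 10-1*, 100-*, 11-0*, 11-1*, 110-*, 111-*
[col 2] --01, -00-, -1-1, 1--1, 1-0-, 11--
Prime implicants: --01, -00-, -1-1, 00-0, 1--1, 1-0-, 11--
PI chart (minterm → PIs covering it):
  0 | -00-,00-0
  1 | --01,-00-
  2 | 00-0  (sole → essential)
  5 | --01,-1-1
  7 | -1-1  (sole → essential)
  8 | -00-,1-0-
  9 | --01,-00-,1--1,1-0-
  11 | 1--1  (sole → essential)
  12 | 1-0-,11--
  13 | --01,-1-1,1--1,1-0-,11--
  14 | 11--  (sole → essential)
  15 | -1-1,1--1,11--
Essential prime implicants: -1-1, 00-0, 1--1, 11--

YES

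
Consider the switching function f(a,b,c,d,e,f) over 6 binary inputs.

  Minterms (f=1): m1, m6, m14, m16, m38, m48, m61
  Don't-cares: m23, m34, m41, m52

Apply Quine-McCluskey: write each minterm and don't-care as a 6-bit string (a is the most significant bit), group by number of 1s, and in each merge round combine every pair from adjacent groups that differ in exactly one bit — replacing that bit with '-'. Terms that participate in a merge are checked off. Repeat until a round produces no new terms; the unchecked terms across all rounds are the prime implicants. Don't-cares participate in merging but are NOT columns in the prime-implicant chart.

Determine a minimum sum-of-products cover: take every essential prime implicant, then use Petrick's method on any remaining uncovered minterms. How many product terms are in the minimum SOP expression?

5

Round 0: 000001 000110✓ 001110✓ 010000✓ 010111 100010✓ 100110✓ 101001 110000✓ 110100✓ 111101
Round 1: -00110 -10000 00-110 100-10 110-00
PIs = {-00110, -10000, 00-110, 000001, 010111, 100-10, 101001, 110-00, 111101}
Coverage chart:
  m1: 000001 ←essential
  m6: -00110,00-110
  m14: 00-110 ←essential
  m16: -10000 ←essential
  m38: -00110,100-10
  m48: -10000,110-00
  m61: 111101 ←essential
Essential: -10000, 00-110, 000001, 111101
Petrick residual → -00110
Min cover (5 terms): b'c'def' + bc'd'e'f' + a'b'def' + a'b'c'd'e'f + abcde'f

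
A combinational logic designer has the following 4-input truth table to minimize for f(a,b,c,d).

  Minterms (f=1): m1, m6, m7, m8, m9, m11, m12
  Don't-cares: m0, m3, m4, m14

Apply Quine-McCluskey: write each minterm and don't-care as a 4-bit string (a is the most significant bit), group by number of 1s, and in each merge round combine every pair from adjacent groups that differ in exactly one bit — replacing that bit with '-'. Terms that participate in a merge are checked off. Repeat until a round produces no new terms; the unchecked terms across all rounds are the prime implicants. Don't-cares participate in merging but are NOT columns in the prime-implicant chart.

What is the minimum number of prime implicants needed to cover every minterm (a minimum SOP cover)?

3

Round 0: 0000✓ 0001✓ 0011✓ 0100✓ 0110✓ 0111✓ 1000✓ 1001✓ 1011✓ 1100✓ 1110✓
Round 1: -000✓ -001✓ -011✓ -100✓ -110✓ 0-00✓ 0-11 00-1✓ 000-✓ 01-0✓ 011- 1-00✓ 10-1✓ 100-✓ 11-0✓
Round 2: --00 -0-1 -00- -1-0
PIs = {--00, -0-1, -00-, -1-0, 0-11, 011-}
Coverage chart:
  m1: -0-1,-00-
  m6: -1-0,011-
  m7: 0-11,011-
  m8: --00,-00-
  m9: -0-1,-00-
  m11: -0-1 ←essential
  m12: --00,-1-0
Essential: -0-1
Petrick residual → --00, 011-
Min cover (3 terms): c'd' + b'd + a'bc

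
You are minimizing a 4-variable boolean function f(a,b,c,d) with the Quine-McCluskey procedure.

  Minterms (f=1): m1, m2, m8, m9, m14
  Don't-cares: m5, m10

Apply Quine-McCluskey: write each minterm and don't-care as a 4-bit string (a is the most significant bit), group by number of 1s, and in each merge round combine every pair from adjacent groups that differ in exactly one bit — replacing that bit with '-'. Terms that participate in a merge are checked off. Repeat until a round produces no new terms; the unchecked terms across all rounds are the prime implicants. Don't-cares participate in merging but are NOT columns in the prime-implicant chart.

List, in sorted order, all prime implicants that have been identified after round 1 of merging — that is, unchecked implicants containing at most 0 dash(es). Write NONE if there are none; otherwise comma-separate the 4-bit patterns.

size-2^0 implicants → 0001(✓)  0010(✓)  0101(✓)  1000(✓)  1001(✓)  1010(✓)  1110(✓)
size-2^1 implicants → -001  -010  0-01  1-10  10-0  100-
Unchecked terms (primes): -001, -010, 0-01, 1-10, 10-0, 100-

NONE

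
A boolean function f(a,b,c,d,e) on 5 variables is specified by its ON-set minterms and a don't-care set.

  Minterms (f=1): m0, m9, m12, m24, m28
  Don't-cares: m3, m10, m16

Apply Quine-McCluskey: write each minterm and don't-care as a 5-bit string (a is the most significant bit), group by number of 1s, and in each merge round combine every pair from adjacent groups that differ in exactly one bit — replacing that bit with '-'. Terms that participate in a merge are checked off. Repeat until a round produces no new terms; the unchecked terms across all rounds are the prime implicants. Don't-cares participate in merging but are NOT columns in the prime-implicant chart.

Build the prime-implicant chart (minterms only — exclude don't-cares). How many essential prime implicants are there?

size-2^0 implicants → 00000(✓)  00011  01001  01010  01100(✓)  10000(✓)  11000(✓)  11100(✓)
size-2^1 implicants → -0000  -1100  1-000  11-00
Unchecked terms (primes): -0000, -1100, 00011, 01001, 01010, 1-000, 11-00
Minterm coverage:
  m0 ⊆ -0000 [E]
  m9 ⊆ 01001 [E]
  m12 ⊆ -1100 [E]
  m24 ⊆ 1-000,11-00
  m28 ⊆ -1100,11-00
E = {-0000, -1100, 01001}

3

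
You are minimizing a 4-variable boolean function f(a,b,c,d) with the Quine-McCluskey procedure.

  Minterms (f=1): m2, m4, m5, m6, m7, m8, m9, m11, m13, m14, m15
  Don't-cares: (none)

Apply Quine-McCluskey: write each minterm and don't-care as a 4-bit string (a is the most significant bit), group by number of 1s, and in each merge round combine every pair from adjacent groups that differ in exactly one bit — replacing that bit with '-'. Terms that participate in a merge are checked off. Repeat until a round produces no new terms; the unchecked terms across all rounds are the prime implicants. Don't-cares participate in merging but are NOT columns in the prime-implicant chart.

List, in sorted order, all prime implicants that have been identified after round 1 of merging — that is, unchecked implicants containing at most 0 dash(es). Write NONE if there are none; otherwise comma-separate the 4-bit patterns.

NONE

Round 0: 0010✓ 0100✓ 0101✓ 0110✓ 0111✓ 1000✓ 1001✓ 1011✓ 1101✓ 1110✓ 1111✓
Round 1: -101✓ -110✓ -111✓ 0-10 01-0✓ 01-1✓ 010-✓ 011-✓ 1-01✓ 1-11✓ 10-1✓ 100- 11-1✓ 111-✓
Round 2: -1-1 -11- 01-- 1--1
PIs = {-1-1, -11-, 0-10, 01--, 1--1, 100-}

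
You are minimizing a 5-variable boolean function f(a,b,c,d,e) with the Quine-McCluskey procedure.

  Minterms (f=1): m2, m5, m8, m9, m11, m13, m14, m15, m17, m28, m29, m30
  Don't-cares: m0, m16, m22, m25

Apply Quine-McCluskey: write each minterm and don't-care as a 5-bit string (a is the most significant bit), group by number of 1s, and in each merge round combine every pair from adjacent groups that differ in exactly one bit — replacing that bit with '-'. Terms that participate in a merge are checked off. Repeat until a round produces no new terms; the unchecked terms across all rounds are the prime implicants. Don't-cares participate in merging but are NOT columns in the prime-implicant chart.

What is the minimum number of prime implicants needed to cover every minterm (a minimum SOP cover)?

Round 0: 00000✓ 00010✓ 00101✓ 01000✓ 01001✓ 01011✓ 01101✓ 01110✓ 01111✓ 10000✓ 10001✓ 10110✓ 11001✓ 11100✓ 11101✓ 11110✓
Round 1: -0000 -1001✓ -1101✓ -1110 0-000 0-101 000-0 01-01✓ 01-11✓ 010-1✓ 0100- 011-1✓ 0111- 1-001 1-110 1000- 11-01✓ 111-0 1110-
Round 2: -1-01 01--1
PIs = {-0000, -1-01, -1110, 0-000, 0-101, 000-0, 01--1, 0100-, 0111-, 1-001, 1-110, 1000-, 111-0, 1110-}
Coverage chart:
  m2: 000-0 ←essential
  m5: 0-101 ←essential
  m8: 0-000,0100-
  m9: -1-01,01--1,0100-
  m11: 01--1 ←essential
  m13: -1-01,0-101,01--1
  m14: -1110,0111-
  m15: 01--1,0111-
  m17: 1-001,1000-
  m28: 111-0,1110-
  m29: -1-01,1110-
  m30: -1110,1-110,111-0
Essential: 0-101, 000-0, 01--1
Petrick residual → -1110, 0-000, 1-001, 1110-
Min cover (7 terms): bcde' + a'c'd'e' + a'cd'e + a'b'c'e' + a'be + ac'd'e + abcd'

7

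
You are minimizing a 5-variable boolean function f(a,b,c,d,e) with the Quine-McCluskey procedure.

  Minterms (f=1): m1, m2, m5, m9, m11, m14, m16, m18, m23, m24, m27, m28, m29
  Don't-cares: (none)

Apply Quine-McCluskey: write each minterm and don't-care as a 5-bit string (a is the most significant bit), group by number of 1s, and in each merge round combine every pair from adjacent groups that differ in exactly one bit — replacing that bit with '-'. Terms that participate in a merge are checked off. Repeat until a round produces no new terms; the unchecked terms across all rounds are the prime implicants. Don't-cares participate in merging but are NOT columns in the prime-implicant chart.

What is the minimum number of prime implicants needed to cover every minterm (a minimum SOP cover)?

size-2^0 implicants → 00001(✓)  00010(✓)  00101(✓)  01001(✓)  01011(✓)  01110  10000(✓)  10010(✓)  10111  11000(✓)  11011(✓)  11100(✓)  11101(✓)
size-2^1 implicants → -0010  -1011  0-001  00-01  010-1  1-000  100-0  11-00  1110-
Unchecked terms (primes): -0010, -1011, 0-001, 00-01, 010-1, 01110, 1-000, 100-0, 10111, 11-00, 1110-
Minterm coverage:
  m1 ⊆ 0-001,00-01
  m2 ⊆ -0010 [E]
  m5 ⊆ 00-01 [E]
  m9 ⊆ 0-001,010-1
  m11 ⊆ -1011,010-1
  m14 ⊆ 01110 [E]
  m16 ⊆ 1-000,100-0
  m18 ⊆ -0010,100-0
  m23 ⊆ 10111 [E]
  m24 ⊆ 1-000,11-00
  m27 ⊆ -1011 [E]
  m28 ⊆ 11-00,1110-
  m29 ⊆ 1110- [E]
E = {-0010, -1011, 00-01, 01110, 10111, 1110-}
Petrick residual → 0-001, 1-000
Cover = b'c'de' + bc'de + a'c'd'e + a'b'd'e + a'bcde' + ac'd'e' + ab'cde + abcd'  |cover|=8

8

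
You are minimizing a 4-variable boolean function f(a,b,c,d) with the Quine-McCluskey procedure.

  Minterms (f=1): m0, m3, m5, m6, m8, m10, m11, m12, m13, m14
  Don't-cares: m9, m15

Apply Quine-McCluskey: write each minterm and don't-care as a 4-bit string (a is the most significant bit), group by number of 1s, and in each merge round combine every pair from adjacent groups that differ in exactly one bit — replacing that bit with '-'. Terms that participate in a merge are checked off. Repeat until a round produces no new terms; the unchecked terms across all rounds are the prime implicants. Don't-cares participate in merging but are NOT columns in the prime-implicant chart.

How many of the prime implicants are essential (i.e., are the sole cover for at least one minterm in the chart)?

5

Round 0: 0000✓ 0011✓ 0101✓ 0110✓ 1000✓ 1001✓ 1010✓ 1011✓ 1100✓ 1101✓ 1110✓ 1111✓
Round 1: -000 -011 -101 -110 1-00✓ 1-01✓ 1-10✓ 1-11✓ 10-0✓ 10-1✓ 100-✓ 101-✓ 11-0✓ 11-1✓ 110-✓ 111-✓
Round 2: 1--0✓ 1--1✓ 1-0-✓ 1-1-✓ 10--✓ 11--✓
Round 3: 1---
PIs = {-000, -011, -101, -110, 1---}
Coverage chart:
  m0: -000 ←essential
  m3: -011 ←essential
  m5: -101 ←essential
  m6: -110 ←essential
  m8: -000,1---
  m10: 1--- ←essential
  m11: -011,1---
  m12: 1--- ←essential
  m13: -101,1---
  m14: -110,1---
Essential: -000, -011, -101, -110, 1---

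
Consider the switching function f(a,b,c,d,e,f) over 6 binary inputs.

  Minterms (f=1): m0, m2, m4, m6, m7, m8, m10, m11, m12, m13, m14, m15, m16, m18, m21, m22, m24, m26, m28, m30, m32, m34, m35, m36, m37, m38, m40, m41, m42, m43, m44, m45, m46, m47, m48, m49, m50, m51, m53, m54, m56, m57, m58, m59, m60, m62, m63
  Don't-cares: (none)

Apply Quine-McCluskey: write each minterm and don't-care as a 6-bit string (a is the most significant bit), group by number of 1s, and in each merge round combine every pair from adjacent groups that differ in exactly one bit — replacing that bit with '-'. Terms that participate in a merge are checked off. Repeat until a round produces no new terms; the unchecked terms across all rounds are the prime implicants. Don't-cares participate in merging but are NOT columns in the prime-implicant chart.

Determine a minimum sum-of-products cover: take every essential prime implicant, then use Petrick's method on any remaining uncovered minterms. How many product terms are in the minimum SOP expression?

size-2^0 implicants → 000000(✓)  000010(✓)  000100(✓)  000110(✓)  000111(✓)  001000(✓)  001010(✓)  001011(✓)  001100(✓)  001101(✓)  001110(✓)  001111(✓)  010000(✓)  010010(✓)  010101(✓)  010110(✓)  011000(✓)  011010(✓)  011100(✓)  011110(✓)  100000(✓)  100010(✓)  100011(✓)  100100(✓)  100101(✓)  100110(✓)  101000(✓)  101001(✓)  101010(✓)  101011(✓)  101100(✓)  101101(✓)  101110(✓)  101111(✓)  110000(✓)  110001(✓)  110010(✓)  110011(✓)  110101(✓)  110110(✓)  111000(✓)  111001(✓)  111010(✓)  111011(✓)  111100(✓)  111110(✓)  111111(✓)
size-2^1 implicants → -00000(✓)  -00010(✓)  -00100(✓)  -00110(✓)  -01000(✓)  -01010(✓)  -01011(✓)  -01100(✓)  -01101(✓)  -01110(✓)  -01111(✓)  -10000(✓)  -10010(✓)  -10101  -10110(✓)  -11000(✓)  -11010(✓)  -11100(✓)  -11110(✓)  0-0000(✓)  0-0010(✓)  0-0110(✓)  0-1000(✓)  0-1010(✓)  0-1100(✓)  0-1110(✓)  00-000(✓)  00-010(✓)  00-100(✓)  00-110(✓)  00-111(✓)  000-00(✓)  000-10(✓)  0000-0(✓)  0001-0(✓)  00011-(✓)  001-00(✓)  001-10(✓)  001-11(✓)  0010-0(✓)  00101-(✓)  0011-0(✓)  0011-1(✓)  00110-(✓)  00111-(✓)  01-000(✓)  01-010(✓)  01-110(✓)  010-10(✓)  0100-0(✓)  011-00(✓)  011-10(✓)  0110-0(✓)  0111-0(✓)  1-0000(✓)  1-0010(✓)  1-0011(✓)  1-0101  1-0110(✓)  1-1000(✓)  1-1001(✓)  1-1010(✓)  1-1011(✓)  1-1100(✓)  1-1110(✓)  1-1111(✓)  10-000(✓)  10-010(✓)  10-011(✓)  10-100(✓)  10-101(✓)  10-110(✓)  100-00(✓)  100-10(✓)  1000-0(✓)  10001-(✓)  1001-0(✓)  10010-(✓)  101-00(✓)  101-01(✓)  101-10(✓)  101-11(✓)  1010-0(✓)  1010-1(✓)  10100-(✓)  10101-(✓)  1011-0(✓)  1011-1(✓)  10110-(✓)  10111-(✓)  11-000(✓)  11-001(✓)  11-010(✓)  11-011(✓)  11-110(✓)  110-01  110-10(✓)  1100-0(✓)  1100-1(✓)  11000-(✓)  11001-(✓)  111-00(✓)  111-10(✓)  111-11(✓)  1110-0(✓)  1110-1(✓)  11100-(✓)  11101-(✓)  1111-0(✓)  11111-(✓)
size-2^2 implicants → --0000(✓)  --0010(✓)  --0110(✓)  --1000(✓)  --1010(✓)  --1100(✓)  --1110(✓)  -0-000(✓)  -0-010(✓)  -0-100(✓)  -0-110(✓)  -00-00(✓)  -00-10(✓)  -000-0(✓)  -001-0(✓)  -01-00(✓)  -01-10(✓)  -01-11(✓)  -010-0(✓)  -0101-(✓)  -011-0(✓)  -011-1(✓)  -0110-(✓)  -0111-(✓)  -1-000(✓)  -1-010(✓)  -1-110(✓)  -10-10(✓)  -100-0(✓)  -11-00(✓)  -11-10(✓)  -110-0(✓)  -111-0(✓)  0--000(✓)  0--010(✓)  0--110(✓)  0-0-10(✓)  0-00-0(✓)  0-1-00(✓)  0-1-10(✓)  0-10-0(✓)  0-11-0(✓)  00--00(✓)  00--10(✓)  00-0-0(✓)  00-1-0(✓)  00-11-  000--0(✓)  001--0(✓)  001-1-(✓)  0011--(✓)  01--10(✓)  01-0-0(✓)  011--0(✓)  1--000(✓)  1--010(✓)  1--011(✓)  1--110(✓)  1-0-10(✓)  1-00-0(✓)  1-001-(✓)  1-1-00(✓)  1-1-10(✓)  1-1-11(✓)  1-10-0(✓)  1-10-1(✓)  1-100-(✓)  1-101-(✓)  1-11-0(✓)  1-111-(✓)  10--00(✓)  10--10(✓)  10-0-0(✓)  10-01-(✓)  10-1-0(✓)  10-10-  100--0(✓)  101--0(✓)  101--1(✓)  101-0-(✓)  101-1-(✓)  1010--(✓)  1011--(✓)  11--10(✓)  11-0-0(✓)  11-0-1(✓)  11-00-(✓)  11-01-(✓)  1100--(✓)  111--0(✓)  111-1-(✓)  1110--(✓)
size-2^3 implicants → ---000(✓)  ---010(✓)  ---110(✓)  --0-10(✓)  --00-0(✓)  --1-00(✓)  --1-10(✓)  --10-0(✓)  --11-0(✓)  -0--00(✓)  -0--10(✓)  -0-0-0(✓)  -0-1-0(✓)  -00--0(✓)  -01--0(✓)  -01-1-  -011--  -1--10(✓)  -1-0-0(✓)  -11--0(✓)  0---10(✓)  0--0-0(✓)  0-1--0(✓)  00---0(✓)  1---10(✓)  1--0-0(✓)  1--01-  1-1--0(✓)  1-1-1-  1-10--  10---0(✓)  101---  11-0--
size-2^4 implicants → ----10  ---0-0  --1--0  -0---0
Unchecked terms (primes): ----10, ---0-0, --1--0, -0---0, -01-1-, -011--, -10101, 00-11-, 1--01-, 1-0101, 1-1-1-, 1-10--, 10-10-, 101---, 11-0--, 110-01
Minterm coverage:
  m0 ⊆ ---0-0,-0---0
  m2 ⊆ ----10,---0-0,-0---0
  m4 ⊆ -0---0 [E]
  m6 ⊆ ----10,-0---0,00-11-
  m7 ⊆ 00-11- [E]
  m8 ⊆ ---0-0,--1--0,-0---0
  m10 ⊆ ----10,---0-0,--1--0,-0---0,-01-1-
  m11 ⊆ -01-1- [E]
  m12 ⊆ --1--0,-0---0,-011--
  m13 ⊆ -011-- [E]
  m14 ⊆ ----10,--1--0,-0---0,-01-1-,-011--,00-11-
  m15 ⊆ -01-1-,-011--,00-11-
  m16 ⊆ ---0-0 [E]
  m18 ⊆ ----10,---0-0
  m21 ⊆ -10101 [E]
  m22 ⊆ ----10 [E]
  m24 ⊆ ---0-0,--1--0
  m26 ⊆ ----10,---0-0,--1--0
  m28 ⊆ --1--0 [E]
  m30 ⊆ ----10,--1--0
  m32 ⊆ ---0-0,-0---0
  m34 ⊆ ----10,---0-0,-0---0,1--01-
  m35 ⊆ 1--01- [E]
  m36 ⊆ -0---0,10-10-
  m37 ⊆ 1-0101,10-10-
  m38 ⊆ ----10,-0---0
  m40 ⊆ ---0-0,--1--0,-0---0,1-10--,101---
  m41 ⊆ 1-10--,101---
  m42 ⊆ ----10,---0-0,--1--0,-0---0,-01-1-,1--01-,1-1-1-,1-10--,101---
  m43 ⊆ -01-1-,1--01-,1-1-1-,1-10--,101---
  m44 ⊆ --1--0,-0---0,-011--,10-10-,101---
  m45 ⊆ -011--,10-10-,101---
  m46 ⊆ ----10,--1--0,-0---0,-01-1-,-011--,1-1-1-,101---
  m47 ⊆ -01-1-,-011--,1-1-1-,101---
  m48 ⊆ ---0-0,11-0--
  m49 ⊆ 11-0--,110-01
  m50 ⊆ ----10,---0-0,1--01-,11-0--
  m51 ⊆ 1--01-,11-0--
  m53 ⊆ -10101,1-0101,110-01
  m54 ⊆ ----10 [E]
  m56 ⊆ ---0-0,--1--0,1-10--,11-0--
  m57 ⊆ 1-10--,11-0--
  m58 ⊆ ----10,---0-0,--1--0,1--01-,1-1-1-,1-10--,11-0--
  m59 ⊆ 1--01-,1-1-1-,1-10--,11-0--
  m60 ⊆ --1--0 [E]
  m62 ⊆ ----10,--1--0,1-1-1-
  m63 ⊆ 1-1-1- [E]
E = {----10, ---0-0, --1--0, -0---0, -01-1-, -011--, -10101, 00-11-, 1--01-, 1-1-1-}
Petrick residual → 1-0101, 1-10--, 11-0--
Cover = ef' + d'f' + cf' + b'f' + b'ce + b'cd + bc'de'f + a'b'de + ad'e + ac'de'f + ace + acd' + abd'  |cover|=13

13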